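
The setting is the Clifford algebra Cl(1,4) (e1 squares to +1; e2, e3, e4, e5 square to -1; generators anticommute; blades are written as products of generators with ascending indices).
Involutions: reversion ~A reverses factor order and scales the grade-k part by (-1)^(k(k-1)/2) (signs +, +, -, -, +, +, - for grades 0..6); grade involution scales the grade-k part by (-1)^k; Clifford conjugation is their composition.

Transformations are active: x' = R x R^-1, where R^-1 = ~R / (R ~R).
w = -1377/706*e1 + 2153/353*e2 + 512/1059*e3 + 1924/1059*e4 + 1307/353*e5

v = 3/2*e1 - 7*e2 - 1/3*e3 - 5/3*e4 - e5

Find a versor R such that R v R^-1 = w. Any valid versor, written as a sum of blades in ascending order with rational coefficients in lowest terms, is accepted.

Reasoning: v^2 = w^2 = -1823/36 since conjugation preserves the quadratic form; R = v + w = -159/353*e1 - 318/353*e2 + 53/353*e3 + 53/353*e4 + 954/353*e5 is then valid when invertible, keeping its own part and reversing (v - w)/2.
Answer: -159/353*e1 - 318/353*e2 + 53/353*e3 + 53/353*e4 + 954/353*e5


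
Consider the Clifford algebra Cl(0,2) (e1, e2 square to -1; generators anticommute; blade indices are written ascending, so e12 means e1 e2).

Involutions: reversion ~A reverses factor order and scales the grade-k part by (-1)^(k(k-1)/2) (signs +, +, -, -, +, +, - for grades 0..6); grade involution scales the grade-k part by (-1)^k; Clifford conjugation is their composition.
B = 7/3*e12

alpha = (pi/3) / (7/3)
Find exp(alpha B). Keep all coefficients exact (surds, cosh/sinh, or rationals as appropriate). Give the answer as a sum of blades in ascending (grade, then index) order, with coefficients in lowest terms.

B^2 = (7/3)^2*(e12)^2 = 49/9*(-1) = -49/9 (a basis 2-blade squares to minus the product of its generators' squares).
B^2 = -49/9 — since the square is negative, the closed form is circular: l = 7/3, alpha*l = pi/3, so exp(alpha B) = cos(pi/3) + (sin(pi/3)/(7/3))*B = 1/2 + (3*sqrt(3)/14)*B.
Answer: 1/2 + sqrt(3)/2*e12


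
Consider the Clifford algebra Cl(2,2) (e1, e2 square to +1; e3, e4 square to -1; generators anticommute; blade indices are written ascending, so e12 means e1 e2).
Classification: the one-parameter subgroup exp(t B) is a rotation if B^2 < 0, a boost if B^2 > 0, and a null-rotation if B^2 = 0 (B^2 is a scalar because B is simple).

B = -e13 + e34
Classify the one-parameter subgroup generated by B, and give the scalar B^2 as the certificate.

B^2 term by term: the squares give (-1)^2*(e13)^2 + (1)^2*(e34)^2 = 1*(+1) + 1*(-1) = 0 (each basis 2-blade squares to minus the product of its generators' squares); cross terms between blades sharing an index anticommute and cancel. So B^2 = 0.
Answer: null-rotation, certificate B^2 = 0. No conjugation can change B^2 = 0; the sign gives the class.


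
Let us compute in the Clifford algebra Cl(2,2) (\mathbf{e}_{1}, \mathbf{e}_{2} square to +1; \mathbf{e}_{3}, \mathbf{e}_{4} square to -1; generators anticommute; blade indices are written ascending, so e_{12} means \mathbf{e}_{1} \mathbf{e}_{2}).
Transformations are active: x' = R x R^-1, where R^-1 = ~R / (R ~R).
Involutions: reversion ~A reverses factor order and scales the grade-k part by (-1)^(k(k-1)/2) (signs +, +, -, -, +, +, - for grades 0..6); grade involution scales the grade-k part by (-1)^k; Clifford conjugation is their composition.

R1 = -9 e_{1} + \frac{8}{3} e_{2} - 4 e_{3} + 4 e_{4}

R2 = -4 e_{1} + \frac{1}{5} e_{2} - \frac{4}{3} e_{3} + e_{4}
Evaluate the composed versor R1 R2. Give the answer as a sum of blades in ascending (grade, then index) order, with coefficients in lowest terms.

Distribute over the terms of R1 (each basis-blade product reordered to ascending indices, repeated generators contracted through their squares):
(-9 e_{1}) R2 = 36 - \frac{9}{5} e_{12} + 12 e_{13} - 9 e_{14}
(\frac{8}{3} e_{2}) R2 = \frac{8}{15} + \frac{32}{3} e_{12} - \frac{32}{9} e_{23} + \frac{8}{3} e_{24}
(-4 e_{3}) R2 = -\frac{16}{3} - 16 e_{13} + \frac{4}{5} e_{23} - 4 e_{34}
(4 e_{4}) R2 = -4 + 16 e_{14} - \frac{4}{5} e_{24} + \frac{16}{3} e_{34}
Summing the partial products and collecting blades:
Answer: \frac{136}{5} + \frac{133}{15} e_{12} - 4 e_{13} + 7 e_{14} - \frac{124}{45} e_{23} + \frac{28}{15} e_{24} + \frac{4}{3} e_{34}


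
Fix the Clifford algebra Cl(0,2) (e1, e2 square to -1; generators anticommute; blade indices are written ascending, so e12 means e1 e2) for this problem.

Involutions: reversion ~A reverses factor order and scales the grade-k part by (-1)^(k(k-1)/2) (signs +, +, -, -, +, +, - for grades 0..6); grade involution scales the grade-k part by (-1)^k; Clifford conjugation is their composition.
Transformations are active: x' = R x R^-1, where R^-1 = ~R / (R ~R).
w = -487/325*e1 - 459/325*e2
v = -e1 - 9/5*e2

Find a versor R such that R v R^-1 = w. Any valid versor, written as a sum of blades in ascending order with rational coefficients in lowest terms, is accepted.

Reasoning: v^2 = w^2 = -106/25 since conjugation preserves the quadratic form; R = v + w = -812/325*e1 - 1044/325*e2 is then valid when invertible, keeping its own part and reversing (v - w)/2.
Answer: -812/325*e1 - 1044/325*e2


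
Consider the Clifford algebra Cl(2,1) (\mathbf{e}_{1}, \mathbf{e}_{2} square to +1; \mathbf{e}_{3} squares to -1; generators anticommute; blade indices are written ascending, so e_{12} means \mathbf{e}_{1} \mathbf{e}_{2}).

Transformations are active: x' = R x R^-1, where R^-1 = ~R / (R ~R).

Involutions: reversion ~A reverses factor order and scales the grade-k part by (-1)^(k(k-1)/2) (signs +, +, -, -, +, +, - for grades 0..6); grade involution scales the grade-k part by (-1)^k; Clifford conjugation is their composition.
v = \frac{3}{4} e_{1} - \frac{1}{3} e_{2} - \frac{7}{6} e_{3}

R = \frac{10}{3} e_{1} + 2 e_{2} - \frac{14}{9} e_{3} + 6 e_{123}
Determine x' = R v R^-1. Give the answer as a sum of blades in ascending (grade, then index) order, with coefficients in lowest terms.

~R = \frac{10}{3} e_{1} + 2 e_{2} - \frac{14}{9} e_{3} - 6 e_{123}, and R ~R = -\frac{1888}{81}, so R^-1 = ~R / (-\frac{1888}{81}).
R v = \frac{1}{54} + \frac{79}{18} e_{12} - \frac{13}{18} e_{13} + \frac{89}{54} e_{23}
Answer: \frac{11}{118} e_{1} + \frac{497}{708} e_{2} - \frac{193}{177} e_{3}


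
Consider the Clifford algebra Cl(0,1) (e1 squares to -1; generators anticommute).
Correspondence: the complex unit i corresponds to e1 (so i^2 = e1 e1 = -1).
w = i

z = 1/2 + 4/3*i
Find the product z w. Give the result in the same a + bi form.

In blades: z = 1/2 + 4/3*e1, w = e1.
Distribute z over w term by term (generator squares from the signature, products reordered to ascending indices): (1/2)*w = 1/2*e1; (4/3*e1)*w = -4/3.
Sum: -4/3 + 1/2*e1; translating back through the correspondence:
Answer: -4/3 + 1/2*i


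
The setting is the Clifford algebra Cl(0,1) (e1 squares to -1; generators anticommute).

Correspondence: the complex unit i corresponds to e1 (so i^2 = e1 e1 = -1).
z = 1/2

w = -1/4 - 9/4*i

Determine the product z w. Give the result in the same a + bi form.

In blades: z = 1/2, w = -1/4 - 9/4*e1.
Distribute z over w term by term (generator squares from the signature, products reordered to ascending indices): (1/2)*w = -1/8 - 9/8*e1.
Sum: -1/8 - 9/8*e1; translating back through the correspondence:
Answer: -1/8 - 9/8*i


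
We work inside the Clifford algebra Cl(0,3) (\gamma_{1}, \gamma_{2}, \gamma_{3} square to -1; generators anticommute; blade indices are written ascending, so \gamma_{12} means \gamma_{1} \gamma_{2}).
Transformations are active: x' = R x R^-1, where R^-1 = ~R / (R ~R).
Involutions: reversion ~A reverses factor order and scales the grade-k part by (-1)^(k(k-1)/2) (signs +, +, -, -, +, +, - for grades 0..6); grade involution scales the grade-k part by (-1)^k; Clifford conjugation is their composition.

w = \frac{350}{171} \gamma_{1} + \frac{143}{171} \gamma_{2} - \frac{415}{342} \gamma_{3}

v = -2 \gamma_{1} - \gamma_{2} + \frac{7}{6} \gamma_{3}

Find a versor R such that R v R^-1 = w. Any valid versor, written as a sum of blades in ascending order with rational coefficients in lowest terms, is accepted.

Key observation: q(v) = q(w) = -\frac{229}{36} (sandwiches preserve the norm), so R = v + w = \frac{8}{171} \gamma_{1} - \frac{28}{171} \gamma_{2} - \frac{8}{171} \gamma_{3} works whenever it is invertible — the component of v along it is kept and (v - w)/2 reverses, sending v to w.
Answer: \frac{8}{171} \gamma_{1} - \frac{28}{171} \gamma_{2} - \frac{8}{171} \gamma_{3}


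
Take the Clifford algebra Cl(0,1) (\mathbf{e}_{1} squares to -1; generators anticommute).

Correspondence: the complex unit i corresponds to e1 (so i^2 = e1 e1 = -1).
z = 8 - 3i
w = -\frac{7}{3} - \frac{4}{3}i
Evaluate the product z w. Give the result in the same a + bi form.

In blades: z = 8 - 3 e_{1}, w = -\frac{7}{3} - \frac{4}{3} e_{1}.
Distribute z over w term by term (generator squares from the signature, products reordered to ascending indices): (8)*w = -\frac{56}{3} - \frac{32}{3} e_{1}; (-3 e_{1})*w = -4 + 7 e_{1}.
Sum: -\frac{68}{3} - \frac{11}{3} e_{1}; translating back through the correspondence:
Answer: -\frac{68}{3} - \frac{11}{3}i


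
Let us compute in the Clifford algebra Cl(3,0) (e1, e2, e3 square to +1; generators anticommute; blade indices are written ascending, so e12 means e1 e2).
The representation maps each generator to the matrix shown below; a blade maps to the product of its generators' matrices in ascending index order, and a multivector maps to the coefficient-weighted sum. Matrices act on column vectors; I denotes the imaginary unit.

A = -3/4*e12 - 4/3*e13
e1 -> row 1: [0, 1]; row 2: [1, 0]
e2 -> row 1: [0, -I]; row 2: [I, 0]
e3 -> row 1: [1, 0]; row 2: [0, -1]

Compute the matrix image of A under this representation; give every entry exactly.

Bivector images (products of the table entries): rho(e12) = rho(e1)rho(e2) = row 1: [I, 0]; row 2: [0, -I]; rho(e13) = rho(e1)rho(e3) = row 1: [0, -1]; row 2: [1, 0].
M = (-3/4)*rho(e12) + (-4/3)*rho(e13), summed entrywise:
Answer: row 1: [-3*I/4, 4/3]; row 2: [-4/3, 3*I/4]


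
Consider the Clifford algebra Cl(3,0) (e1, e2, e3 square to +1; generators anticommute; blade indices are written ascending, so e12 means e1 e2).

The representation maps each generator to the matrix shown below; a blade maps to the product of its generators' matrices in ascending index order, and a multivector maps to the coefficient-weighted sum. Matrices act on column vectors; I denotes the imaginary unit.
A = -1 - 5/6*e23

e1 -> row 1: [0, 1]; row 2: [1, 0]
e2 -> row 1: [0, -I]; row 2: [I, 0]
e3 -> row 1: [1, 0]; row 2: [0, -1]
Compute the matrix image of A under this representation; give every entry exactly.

Bivector images (products of the table entries): rho(e23) = rho(e2)rho(e3) = row 1: [0, I]; row 2: [I, 0].
M = (-1)*1 + (-5/6)*rho(e23), summed entrywise (1 is the identity matrix):
Answer: row 1: [-1, -5*I/6]; row 2: [-5*I/6, -1]


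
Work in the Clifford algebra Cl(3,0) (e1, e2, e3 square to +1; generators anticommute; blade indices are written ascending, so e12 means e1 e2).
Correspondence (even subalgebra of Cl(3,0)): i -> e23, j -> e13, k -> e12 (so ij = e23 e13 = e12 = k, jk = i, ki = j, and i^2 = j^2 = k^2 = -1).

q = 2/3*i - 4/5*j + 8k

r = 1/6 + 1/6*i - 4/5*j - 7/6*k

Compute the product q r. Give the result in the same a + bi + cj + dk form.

In blades: q = 8*e12 - 4/5*e13 + 2/3*e23, r = 1/6 - 7/6*e12 - 4/5*e13 + 1/6*e23.
Distribute q over r term by term (generator squares from the signature, products reordered to ascending indices): (8*e12)*r = 28/3 + 4/3*e12 + 4/3*e13 + 32/5*e23; (-4/5*e13)*r = -16/25 + 2/15*e12 - 2/15*e13 + 14/15*e23; (2/3*e23)*r = -1/9 - 8/15*e12 + 7/9*e13 + 1/9*e23.
Sum: 1931/225 + 14/15*e12 + 89/45*e13 + 67/9*e23; translating back through the correspondence:
Answer: 1931/225 + 67/9*i + 89/45*j + 14/15*k


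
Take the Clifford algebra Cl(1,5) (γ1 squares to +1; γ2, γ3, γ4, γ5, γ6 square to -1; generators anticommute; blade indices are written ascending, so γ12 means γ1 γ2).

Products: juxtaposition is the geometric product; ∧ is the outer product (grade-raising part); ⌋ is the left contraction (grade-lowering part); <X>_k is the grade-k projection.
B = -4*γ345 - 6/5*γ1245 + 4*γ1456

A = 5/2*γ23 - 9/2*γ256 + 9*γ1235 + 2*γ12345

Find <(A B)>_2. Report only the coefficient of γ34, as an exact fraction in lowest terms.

step 1: 12/5*γ3 - 8*γ12 - 54/5*γ34 - 54*γ124 + 27/5*γ146 - 8*γ236 + 10*γ245 - 3*γ1345 - 18*γ2346 + 10*γ123456
step 2: -8*γ12 - 54/5*γ34
Answer: -54/5


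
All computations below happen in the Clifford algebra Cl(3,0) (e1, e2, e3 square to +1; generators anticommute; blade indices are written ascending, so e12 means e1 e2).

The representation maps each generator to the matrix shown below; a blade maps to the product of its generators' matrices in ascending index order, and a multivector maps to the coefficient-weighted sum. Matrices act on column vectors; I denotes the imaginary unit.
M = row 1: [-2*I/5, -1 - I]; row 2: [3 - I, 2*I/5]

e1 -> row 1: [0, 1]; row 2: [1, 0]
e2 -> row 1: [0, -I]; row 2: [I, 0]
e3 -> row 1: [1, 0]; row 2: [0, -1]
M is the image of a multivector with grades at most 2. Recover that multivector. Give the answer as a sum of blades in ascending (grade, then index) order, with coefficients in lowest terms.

Method: 1, rho(e1), rho(e2), rho(e3) form a trace-orthogonal basis of the 2x2 complex matrices (tr(X Y) = 2 if X = Y, else 0), so M = m0*1 + m1*rho(e1) + m2*rho(e2) + m3*rho(e3) with m0 = tr(M)/2 = 0, m1 = tr(M rho(e1))/2 = 1 - I, m2 = tr(M rho(e2))/2 = -2*I, m3 = tr(M rho(e3))/2 = -2*I/5.
Multiplying table entries, the bivector images are rho(e12) = I*rho(e3), rho(e13) = -I*rho(e2), rho(e23) = I*rho(e1); with real blade coefficients the real parts of m0..m3 are the coefficients of 1, e1, e2, e3 and the imaginary parts give the bivectors (e23: Im m1, e13: -Im m2, e12: Im m3).
Answer: e1 - 2/5*e12 + 2*e13 - e23


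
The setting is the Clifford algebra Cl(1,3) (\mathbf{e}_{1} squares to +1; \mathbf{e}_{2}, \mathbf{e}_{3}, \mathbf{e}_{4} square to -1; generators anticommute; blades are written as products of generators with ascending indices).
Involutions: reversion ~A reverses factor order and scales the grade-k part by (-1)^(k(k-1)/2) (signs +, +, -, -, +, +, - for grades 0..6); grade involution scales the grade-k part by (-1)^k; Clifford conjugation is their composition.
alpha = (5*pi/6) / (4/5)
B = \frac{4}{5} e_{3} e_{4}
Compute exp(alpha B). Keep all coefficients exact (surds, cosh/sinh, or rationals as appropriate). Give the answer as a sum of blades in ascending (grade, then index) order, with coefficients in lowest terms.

B^2 = (\frac{4}{5})^2*(e_{3} e_{4})^2 = \frac{16}{25}*(-1) = -\frac{16}{25} (a basis 2-blade squares to minus the product of its generators' squares).
B^2 = -\frac{16}{25} — a negative square means the series sums to a rotation: l = \frac{4}{5}, alpha*l = \frac{5 \pi}{6}, so exp(alpha B) = cos(\frac{5 \pi}{6}) + (sin(\frac{5 \pi}{6})/(\frac{4}{5}))*B = - \frac{\sqrt{3}}{2} + (\frac{5}{8})*B.
Answer: - \frac{\sqrt{3}}{2} + \frac{1}{2} e_{3} e_{4}


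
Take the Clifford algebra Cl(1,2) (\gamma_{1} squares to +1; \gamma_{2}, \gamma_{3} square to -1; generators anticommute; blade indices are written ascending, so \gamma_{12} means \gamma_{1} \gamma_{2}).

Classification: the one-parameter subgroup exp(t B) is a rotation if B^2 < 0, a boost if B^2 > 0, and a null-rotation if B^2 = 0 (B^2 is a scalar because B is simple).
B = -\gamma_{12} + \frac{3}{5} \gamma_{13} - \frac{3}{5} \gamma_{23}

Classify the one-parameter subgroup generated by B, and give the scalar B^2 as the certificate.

B^2 term by term: the squares give (-1)^2*(\gamma_{12})^2 + (\frac{3}{5})^2*(\gamma_{13})^2 + (-\frac{3}{5})^2*(\gamma_{23})^2 = 1*(+1) + \frac{9}{25}*(+1) + \frac{9}{25}*(-1) = 1 (each basis 2-blade squares to minus the product of its generators' squares); cross terms between blades sharing an index anticommute and cancel. So B^2 = 1.
Answer: boost, certificate B^2 = 1. Because 1 is invariant under every versor sandwich, the classification follows from its sign alone.


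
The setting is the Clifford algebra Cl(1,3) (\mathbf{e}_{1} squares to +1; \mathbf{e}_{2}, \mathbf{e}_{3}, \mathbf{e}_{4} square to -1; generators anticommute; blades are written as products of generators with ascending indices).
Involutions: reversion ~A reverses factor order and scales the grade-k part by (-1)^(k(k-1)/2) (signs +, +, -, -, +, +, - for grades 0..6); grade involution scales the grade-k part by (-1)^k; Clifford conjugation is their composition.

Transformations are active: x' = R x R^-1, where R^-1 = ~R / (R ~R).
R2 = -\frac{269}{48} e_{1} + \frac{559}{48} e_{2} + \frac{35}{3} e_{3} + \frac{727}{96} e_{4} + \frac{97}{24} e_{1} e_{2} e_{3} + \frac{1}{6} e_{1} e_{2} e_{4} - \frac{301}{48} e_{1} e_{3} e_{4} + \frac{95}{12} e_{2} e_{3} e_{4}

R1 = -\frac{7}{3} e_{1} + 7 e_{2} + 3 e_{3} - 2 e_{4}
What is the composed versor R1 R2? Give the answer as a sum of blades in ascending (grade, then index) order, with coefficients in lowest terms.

Distribute over the terms of R1 (each basis-blade product reordered to ascending indices, repeated generators contracted through their squares):
(-\frac{7}{3} e_{1}) R2 = \frac{1883}{144} - \frac{3913}{144} e_{1} e_{2} - \frac{245}{9} e_{1} e_{3} - \frac{5089}{288} e_{1} e_{4} - \frac{679}{72} e_{2} e_{3} - \frac{7}{18} e_{2} e_{4} + \frac{2107}{144} e_{3} e_{4} - \frac{665}{36} e_{1} e_{2} e_{3} e_{4}
(7 e_{2}) R2 = -\frac{3913}{48} + \frac{1883}{48} e_{1} e_{2} + \frac{679}{24} e_{1} e_{3} + \frac{7}{6} e_{1} e_{4} + \frac{245}{3} e_{2} e_{3} + \frac{5089}{96} e_{2} e_{4} - \frac{665}{12} e_{3} e_{4} + \frac{2107}{48} e_{1} e_{2} e_{3} e_{4}
(3 e_{3}) R2 = -35 - \frac{97}{8} e_{1} e_{2} + \frac{269}{16} e_{1} e_{3} - \frac{301}{16} e_{1} e_{4} - \frac{559}{16} e_{2} e_{3} + \frac{95}{4} e_{2} e_{4} + \frac{727}{32} e_{3} e_{4} + \frac{1}{2} e_{1} e_{2} e_{3} e_{4}
(-2 e_{4}) R2 = \frac{727}{48} + \frac{1}{3} e_{1} e_{2} - \frac{301}{24} e_{1} e_{3} - \frac{269}{24} e_{1} e_{4} + \frac{95}{6} e_{2} e_{3} + \frac{559}{24} e_{2} e_{4} + \frac{70}{3} e_{3} e_{4} + \frac{97}{12} e_{1} e_{2} e_{3} e_{4}
Summing the partial products and collecting blades:
Answer: -\frac{12715}{144} + \frac{19}{72} e_{1} e_{2} + \frac{769}{144} e_{1} e_{3} - \frac{13399}{288} e_{1} e_{4} + \frac{7651}{144} e_{2} e_{3} + \frac{28703}{288} e_{2} e_{4} + \frac{1517}{288} e_{3} e_{4} + \frac{4897}{144} e_{1} e_{2} e_{3} e_{4}


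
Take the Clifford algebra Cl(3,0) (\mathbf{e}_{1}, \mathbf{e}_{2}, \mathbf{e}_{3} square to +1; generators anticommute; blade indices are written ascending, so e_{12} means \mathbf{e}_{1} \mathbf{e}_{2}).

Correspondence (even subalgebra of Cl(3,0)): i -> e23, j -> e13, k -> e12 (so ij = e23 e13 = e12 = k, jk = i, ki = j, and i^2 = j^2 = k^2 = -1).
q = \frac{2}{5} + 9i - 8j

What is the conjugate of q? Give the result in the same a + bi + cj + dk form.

In blades: q = \frac{2}{5} - 8 e_{13} + 9 e_{23}.
Quaternion conjugation is reversion on the even subalgebra: the scalar is fixed and every grade-2 blade flips sign, giving \frac{2}{5} + 8 e_{13} - 9 e_{23}; translating back:
Answer: \frac{2}{5} - 9i + 8j


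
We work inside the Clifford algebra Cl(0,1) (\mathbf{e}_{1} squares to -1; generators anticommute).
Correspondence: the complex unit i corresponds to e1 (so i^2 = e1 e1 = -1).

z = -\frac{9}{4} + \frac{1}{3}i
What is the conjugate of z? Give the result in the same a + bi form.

In blades: z = -\frac{9}{4} + \frac{1}{3} e_{1}.
Conjugation here is Clifford conjugation: the scalar is fixed and the grade-1 and grade-2 blades all flip sign, giving -\frac{9}{4} - \frac{1}{3} e_{1}; translating back:
Answer: -\frac{9}{4} - \frac{1}{3}i


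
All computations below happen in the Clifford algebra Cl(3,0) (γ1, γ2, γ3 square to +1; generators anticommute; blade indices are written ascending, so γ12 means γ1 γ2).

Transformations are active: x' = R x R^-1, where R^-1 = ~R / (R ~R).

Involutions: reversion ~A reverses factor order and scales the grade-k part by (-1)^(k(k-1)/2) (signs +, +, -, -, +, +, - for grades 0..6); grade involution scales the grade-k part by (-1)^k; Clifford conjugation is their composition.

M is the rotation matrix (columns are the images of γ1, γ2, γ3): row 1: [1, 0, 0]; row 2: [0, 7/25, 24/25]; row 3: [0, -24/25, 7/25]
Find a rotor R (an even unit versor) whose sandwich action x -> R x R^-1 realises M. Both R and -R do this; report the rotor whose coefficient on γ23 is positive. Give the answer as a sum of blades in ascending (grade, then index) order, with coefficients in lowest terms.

Method: write R = a + b12*γ12 + b13*γ13 + b23*γ23 with a^2 + b12^2 + b13^2 + b23^2 = 1 (so R^-1 = ~R). Expanding the columns R e_j ~R gives tr M = 4a^2 - 1 and, from the antisymmetric part, M21 - M12 = -4a*b12, M13 - M31 = 4a*b13, M32 - M23 = -4a*b23.
Here tr M = 39/25, so a^2 = (1 + tr M)/4 = 16/25 and a = ±4/5. Taking a = 4/5: M21 - M12 = 0, M13 - M31 = 0, M32 - M23 = -48/25, giving b12 = 0, b13 = 0, b23 = 3/5, i.e. R = 4/5 + 3/5*γ23.
Its γ23 coefficient is already positive.
Answer: 4/5 + 3/5*γ23. Sheet selection: the two-to-one cover makes ±R indistinguishable at the matrix level (trace 39/25), so uniqueness comes from the required sign on γ23.


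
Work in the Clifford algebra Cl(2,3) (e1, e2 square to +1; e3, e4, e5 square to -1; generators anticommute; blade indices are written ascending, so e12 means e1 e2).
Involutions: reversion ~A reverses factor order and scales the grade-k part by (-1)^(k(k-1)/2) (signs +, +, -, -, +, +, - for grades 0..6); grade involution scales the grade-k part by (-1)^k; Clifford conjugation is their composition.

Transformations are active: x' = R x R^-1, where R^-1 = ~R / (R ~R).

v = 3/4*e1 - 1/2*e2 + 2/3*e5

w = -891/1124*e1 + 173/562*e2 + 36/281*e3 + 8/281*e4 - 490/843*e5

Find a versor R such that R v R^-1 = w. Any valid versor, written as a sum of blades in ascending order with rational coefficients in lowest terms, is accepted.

Equal squares first: v^2 = w^2 = 53/144. Then v + w = -12/281*e1 - 54/281*e2 + 36/281*e3 + 8/281*e4 + 24/281*e5 is a versor taking v to w, provided it is invertible.
Answer: -12/281*e1 - 54/281*e2 + 36/281*e3 + 8/281*e4 + 24/281*e5


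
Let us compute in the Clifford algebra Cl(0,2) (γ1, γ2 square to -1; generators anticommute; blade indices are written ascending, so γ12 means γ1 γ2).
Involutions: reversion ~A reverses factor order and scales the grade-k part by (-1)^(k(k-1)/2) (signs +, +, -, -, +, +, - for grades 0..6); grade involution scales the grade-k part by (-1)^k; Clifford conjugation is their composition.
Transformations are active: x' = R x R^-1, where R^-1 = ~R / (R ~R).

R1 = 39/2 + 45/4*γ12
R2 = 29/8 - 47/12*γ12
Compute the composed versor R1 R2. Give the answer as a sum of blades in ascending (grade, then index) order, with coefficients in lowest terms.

Distribute over the terms of R1 (each basis-blade product reordered to ascending indices, repeated generators contracted through their squares):
(39/2) R2 = 1131/16 - 611/8*γ12
(45/4*γ12) R2 = 705/16 + 1305/32*γ12
Summing the partial products and collecting blades:
Answer: 459/4 - 1139/32*γ12


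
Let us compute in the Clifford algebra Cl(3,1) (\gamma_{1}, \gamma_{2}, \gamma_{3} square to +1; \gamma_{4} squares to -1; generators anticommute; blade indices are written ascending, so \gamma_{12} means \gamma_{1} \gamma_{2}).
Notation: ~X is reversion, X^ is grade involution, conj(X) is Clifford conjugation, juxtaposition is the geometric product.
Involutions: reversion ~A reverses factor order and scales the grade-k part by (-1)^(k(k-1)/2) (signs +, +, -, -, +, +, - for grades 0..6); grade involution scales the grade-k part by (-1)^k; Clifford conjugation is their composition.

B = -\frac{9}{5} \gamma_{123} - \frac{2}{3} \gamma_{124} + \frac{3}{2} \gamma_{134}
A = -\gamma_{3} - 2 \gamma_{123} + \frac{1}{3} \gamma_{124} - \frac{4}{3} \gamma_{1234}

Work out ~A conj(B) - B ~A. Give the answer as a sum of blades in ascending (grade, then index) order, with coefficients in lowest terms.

first term: \frac{172}{45} + 2 \gamma_{2} + \frac{8}{9} \gamma_{3} + \frac{12}{5} \gamma_{4} + \frac{9}{5} \gamma_{12} + \frac{3}{2} \gamma_{14} - \frac{1}{2} \gamma_{23} + 3 \gamma_{24} + \frac{29}{15} \gamma_{34} + \frac{2}{3} \gamma_{1234}
second term: \frac{172}{45} - 2 \gamma_{2} - \frac{8}{9} \gamma_{3} - \frac{12}{5} \gamma_{4} + \frac{9}{5} \gamma_{12} + \frac{3}{2} \gamma_{14} + \frac{1}{2} \gamma_{23} - 3 \gamma_{24} - \frac{29}{15} \gamma_{34} - \frac{2}{3} \gamma_{1234}
Answer: 4 \gamma_{2} + \frac{16}{9} \gamma_{3} + \frac{24}{5} \gamma_{4} - \gamma_{23} + 6 \gamma_{24} + \frac{58}{15} \gamma_{34} + \frac{4}{3} \gamma_{1234}


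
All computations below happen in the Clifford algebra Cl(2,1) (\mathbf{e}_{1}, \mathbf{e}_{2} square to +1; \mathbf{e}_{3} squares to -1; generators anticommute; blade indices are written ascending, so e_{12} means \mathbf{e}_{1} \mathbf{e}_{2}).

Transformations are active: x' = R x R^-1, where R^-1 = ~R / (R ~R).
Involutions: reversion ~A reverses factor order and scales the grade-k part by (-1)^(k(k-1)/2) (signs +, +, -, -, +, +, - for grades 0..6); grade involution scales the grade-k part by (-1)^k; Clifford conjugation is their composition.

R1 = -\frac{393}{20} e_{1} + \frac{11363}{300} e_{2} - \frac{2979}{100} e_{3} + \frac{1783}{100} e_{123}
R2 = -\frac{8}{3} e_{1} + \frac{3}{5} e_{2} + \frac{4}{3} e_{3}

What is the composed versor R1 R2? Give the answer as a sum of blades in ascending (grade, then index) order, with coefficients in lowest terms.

Distribute over the terms of R2 (each basis-blade product reordered to ascending indices, repeated generators contracted through their squares):
R1 (-\frac{8}{3} e_{1}) = \frac{262}{5} + \frac{22726}{225} e_{12} - \frac{1986}{25} e_{13} - \frac{3566}{75} e_{23}
R1 (\frac{3}{5} e_{2}) = \frac{11363}{500} - \frac{1179}{100} e_{12} - \frac{5349}{500} e_{13} + \frac{8937}{500} e_{23}
R1 (\frac{4}{3} e_{3}) = \frac{993}{25} - \frac{1783}{75} e_{12} - \frac{131}{5} e_{13} + \frac{11363}{225} e_{23}
Summing the partial products and collecting blades:
Answer: \frac{57423}{500} + \frac{58897}{900} e_{12} - \frac{58169}{500} e_{13} + \frac{93733}{4500} e_{23}


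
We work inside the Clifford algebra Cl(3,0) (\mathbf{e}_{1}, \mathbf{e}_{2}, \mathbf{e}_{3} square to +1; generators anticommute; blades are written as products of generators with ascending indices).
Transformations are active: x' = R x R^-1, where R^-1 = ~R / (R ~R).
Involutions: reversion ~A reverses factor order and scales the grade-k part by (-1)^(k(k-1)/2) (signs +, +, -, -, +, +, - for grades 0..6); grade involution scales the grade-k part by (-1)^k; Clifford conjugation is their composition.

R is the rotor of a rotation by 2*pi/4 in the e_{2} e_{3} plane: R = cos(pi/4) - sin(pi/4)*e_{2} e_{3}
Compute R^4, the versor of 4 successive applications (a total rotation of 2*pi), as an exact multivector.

Rotor phase runs at HALF the rotation angle; powers of one rotor simply add phase, so after 4 steps in e_{2} e_{3} the phase is 4*pi/4 = \pi and R^4 = cos(\pi) - sin(\pi)*e_{2} e_{3}.
cos(\pi) = -1 and sin(\pi) = 0, so R^4 = -1. The total rotation 2*pi is 1 full turn, so every vector returns to itself, yet the rotor is -1, on the OTHER sheet of the double cover (an odd number of 2*pi turns).
Answer: -1


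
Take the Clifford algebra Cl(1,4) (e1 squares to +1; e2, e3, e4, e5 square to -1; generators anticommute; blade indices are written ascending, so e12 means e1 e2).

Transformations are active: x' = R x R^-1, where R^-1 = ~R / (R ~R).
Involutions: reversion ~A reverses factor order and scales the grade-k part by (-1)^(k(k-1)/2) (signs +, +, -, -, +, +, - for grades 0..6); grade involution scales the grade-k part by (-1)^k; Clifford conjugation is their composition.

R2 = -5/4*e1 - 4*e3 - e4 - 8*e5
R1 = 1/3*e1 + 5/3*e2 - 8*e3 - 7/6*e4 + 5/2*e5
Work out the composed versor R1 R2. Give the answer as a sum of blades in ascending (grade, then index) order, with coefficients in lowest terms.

Distribute over the terms of R2 (each basis-blade product reordered to ascending indices, repeated generators contracted through their squares):
R1 (-5/4*e1) = -5/12 + 25/12*e12 - 10*e13 - 35/24*e14 + 25/8*e15
R1 (-4*e3) = -32 - 4/3*e13 - 20/3*e23 - 14/3*e34 + 10*e35
R1 (-e4) = -7/6 - 1/3*e14 - 5/3*e24 + 8*e34 + 5/2*e45
R1 (-8*e5) = 20 - 8/3*e15 - 40/3*e25 + 64*e35 + 28/3*e45
Summing the partial products and collecting blades:
Answer: -163/12 + 25/12*e12 - 34/3*e13 - 43/24*e14 + 11/24*e15 - 20/3*e23 - 5/3*e24 - 40/3*e25 + 10/3*e34 + 74*e35 + 71/6*e45


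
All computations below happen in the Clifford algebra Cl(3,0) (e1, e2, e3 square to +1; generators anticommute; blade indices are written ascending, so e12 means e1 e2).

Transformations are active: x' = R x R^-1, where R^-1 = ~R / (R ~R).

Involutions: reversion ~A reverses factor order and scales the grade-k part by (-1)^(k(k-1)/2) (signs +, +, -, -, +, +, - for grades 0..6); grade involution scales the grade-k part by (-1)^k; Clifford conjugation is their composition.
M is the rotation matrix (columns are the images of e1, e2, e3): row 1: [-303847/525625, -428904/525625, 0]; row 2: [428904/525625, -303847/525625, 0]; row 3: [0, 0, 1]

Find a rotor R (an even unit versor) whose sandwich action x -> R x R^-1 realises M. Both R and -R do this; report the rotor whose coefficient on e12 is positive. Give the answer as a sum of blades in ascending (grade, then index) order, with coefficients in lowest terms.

Method: write R = a + b12*e12 + b13*e13 + b23*e23 with a^2 + b12^2 + b13^2 + b23^2 = 1 (so R^-1 = ~R). Expanding the columns R e_j ~R gives tr M = 4a^2 - 1 and, from the antisymmetric part, M21 - M12 = -4a*b12, M13 - M31 = 4a*b13, M32 - M23 = -4a*b23.
Here tr M = -82069/525625, so a^2 = (1 + tr M)/4 = 110889/525625 and a = ±333/725. Taking a = 333/725: M21 - M12 = 857808/525625, M13 - M31 = 0, M32 - M23 = 0, giving b12 = -644/725, b13 = 0, b23 = 0, i.e. R = 333/725 - 644/725*e12.
Its e12 coefficient is negative, so report the other preimage -R.
Answer: -333/725 + 644/725*e12. Key observation: the double cover Spin(3) -> SO(3) sends R and -R to the same matrix (trace -82069/525625 here), so the stated sign of the e12 coefficient is what selects one sheet.


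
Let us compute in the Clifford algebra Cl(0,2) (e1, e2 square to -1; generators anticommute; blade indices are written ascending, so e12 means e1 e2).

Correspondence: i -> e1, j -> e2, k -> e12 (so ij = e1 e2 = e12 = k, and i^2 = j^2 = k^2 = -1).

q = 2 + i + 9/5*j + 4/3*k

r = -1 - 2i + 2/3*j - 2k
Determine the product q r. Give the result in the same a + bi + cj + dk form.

In blades: q = 2 + e1 + 9/5*e2 + 4/3*e12, r = -1 - 2*e1 + 2/3*e2 - 2*e12.
Distribute q over r term by term (generator squares from the signature, products reordered to ascending indices): (2)*r = -2 - 4*e1 + 4/3*e2 - 4*e12; (e1)*r = 2 - e1 + 2*e2 + 2/3*e12; (9/5*e2)*r = -6/5 - 18/5*e1 - 9/5*e2 + 18/5*e12; (4/3*e12)*r = 8/3 - 8/9*e1 - 8/3*e2 - 4/3*e12.
Sum: 22/15 - 427/45*e1 - 17/15*e2 - 16/15*e12; translating back through the correspondence:
Answer: 22/15 - 427/45*i - 17/15*j - 16/15*k


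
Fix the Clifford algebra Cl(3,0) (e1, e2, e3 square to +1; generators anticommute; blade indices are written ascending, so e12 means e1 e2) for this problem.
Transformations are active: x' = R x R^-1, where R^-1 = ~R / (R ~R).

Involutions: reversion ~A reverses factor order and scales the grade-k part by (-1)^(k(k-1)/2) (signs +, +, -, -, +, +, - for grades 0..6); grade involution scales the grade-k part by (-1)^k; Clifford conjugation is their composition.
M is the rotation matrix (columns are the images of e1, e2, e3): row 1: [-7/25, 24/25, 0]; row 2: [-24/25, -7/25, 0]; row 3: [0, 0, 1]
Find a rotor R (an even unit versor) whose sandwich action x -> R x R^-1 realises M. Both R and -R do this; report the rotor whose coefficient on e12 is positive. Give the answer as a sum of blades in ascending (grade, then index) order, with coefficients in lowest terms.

Method: write R = a + b12*e12 + b13*e13 + b23*e23 with a^2 + b12^2 + b13^2 + b23^2 = 1 (so R^-1 = ~R). Expanding the columns R e_j ~R gives tr M = 4a^2 - 1 and, from the antisymmetric part, M21 - M12 = -4a*b12, M13 - M31 = 4a*b13, M32 - M23 = -4a*b23.
Here tr M = 11/25, so a^2 = (1 + tr M)/4 = 9/25 and a = ±3/5. Taking a = 3/5: M21 - M12 = -48/25, M13 - M31 = 0, M32 - M23 = 0, giving b12 = 4/5, b13 = 0, b23 = 0, i.e. R = 3/5 + 4/5*e12.
Its e12 coefficient is already positive.
Answer: 3/5 + 4/5*e12. Sheet selection: the two-to-one cover makes ±R indistinguishable at the matrix level (trace 11/25), so uniqueness comes from the required sign on e12.


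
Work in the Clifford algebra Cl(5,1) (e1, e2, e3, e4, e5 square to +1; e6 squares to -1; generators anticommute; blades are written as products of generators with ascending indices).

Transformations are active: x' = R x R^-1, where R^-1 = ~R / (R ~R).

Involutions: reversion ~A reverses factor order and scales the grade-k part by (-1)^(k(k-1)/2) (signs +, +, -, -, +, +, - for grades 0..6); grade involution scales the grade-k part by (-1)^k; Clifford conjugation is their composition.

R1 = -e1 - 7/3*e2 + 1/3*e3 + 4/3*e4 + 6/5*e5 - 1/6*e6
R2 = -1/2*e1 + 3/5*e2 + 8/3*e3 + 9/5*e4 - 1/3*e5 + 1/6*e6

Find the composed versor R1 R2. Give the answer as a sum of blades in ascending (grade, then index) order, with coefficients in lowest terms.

Distribute over the terms of R1 (each basis-blade product reordered to ascending indices, repeated generators contracted through their squares):
(-e1) R2 = 1/2 - 3/5*e1 e2 - 8/3*e1 e3 - 9/5*e1 e4 + 1/3*e1 e5 - 1/6*e1 e6
(-7/3*e2) R2 = -7/5 - 7/6*e1 e2 - 56/9*e2 e3 - 21/5*e2 e4 + 7/9*e2 e5 - 7/18*e2 e6
(1/3*e3) R2 = 8/9 + 1/6*e1 e3 - 1/5*e2 e3 + 3/5*e3 e4 - 1/9*e3 e5 + 1/18*e3 e6
(4/3*e4) R2 = 12/5 + 2/3*e1 e4 - 4/5*e2 e4 - 32/9*e3 e4 - 4/9*e4 e5 + 2/9*e4 e6
(6/5*e5) R2 = -2/5 + 3/5*e1 e5 - 18/25*e2 e5 - 16/5*e3 e5 - 54/25*e4 e5 + 1/5*e5 e6
(-1/6*e6) R2 = 1/36 - 1/12*e1 e6 + 1/10*e2 e6 + 4/9*e3 e6 + 3/10*e4 e6 - 1/18*e5 e6
Summing the partial products and collecting blades:
Answer: 121/60 - 53/30*e1 e2 - 5/2*e1 e3 - 17/15*e1 e4 + 14/15*e1 e5 - 1/4*e1 e6 - 289/45*e2 e3 - 5*e2 e4 + 13/225*e2 e5 - 13/45*e2 e6 - 133/45*e3 e4 - 149/45*e3 e5 + 1/2*e3 e6 - 586/225*e4 e5 + 47/90*e4 e6 + 13/90*e5 e6


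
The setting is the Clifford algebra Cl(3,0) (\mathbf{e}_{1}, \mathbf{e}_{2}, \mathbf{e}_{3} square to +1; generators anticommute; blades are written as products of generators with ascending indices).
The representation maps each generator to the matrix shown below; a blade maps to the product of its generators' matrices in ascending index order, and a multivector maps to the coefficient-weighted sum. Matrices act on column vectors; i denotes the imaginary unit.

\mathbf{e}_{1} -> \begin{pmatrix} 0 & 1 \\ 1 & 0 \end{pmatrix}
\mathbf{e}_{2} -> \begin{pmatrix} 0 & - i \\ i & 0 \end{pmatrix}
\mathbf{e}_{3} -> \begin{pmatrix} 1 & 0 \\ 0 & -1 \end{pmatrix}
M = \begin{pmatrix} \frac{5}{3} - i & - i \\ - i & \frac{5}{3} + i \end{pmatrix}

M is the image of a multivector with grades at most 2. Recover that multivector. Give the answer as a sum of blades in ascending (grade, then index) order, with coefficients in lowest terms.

Method: 1, rho(e_{1}), rho(e_{2}), rho(e_{3}) form a trace-orthogonal basis of the 2x2 complex matrices (tr(X Y) = 2 if X = Y, else 0), so M = m0*1 + m1*rho(e_{1}) + m2*rho(e_{2}) + m3*rho(e_{3}) with m0 = tr(M)/2 = \frac{5}{3}, m1 = tr(M rho(e_{1}))/2 = - i, m2 = tr(M rho(e_{2}))/2 = 0, m3 = tr(M rho(e_{3}))/2 = - i.
Multiplying table entries, the bivector images are rho(e_{1} e_{2}) = i*rho(e_{3}), rho(e_{1} e_{3}) = -i*rho(e_{2}), rho(e_{2} e_{3}) = i*rho(e_{1}); with real blade coefficients the real parts of m0..m3 are the coefficients of 1, e_{1}, e_{2}, e_{3} and the imaginary parts give the bivectors (e_{2} e_{3}: Im m1, e_{1} e_{3}: -Im m2, e_{1} e_{2}: Im m3).
Answer: \frac{5}{3} - e_{1} e_{2} - e_{2} e_{3}


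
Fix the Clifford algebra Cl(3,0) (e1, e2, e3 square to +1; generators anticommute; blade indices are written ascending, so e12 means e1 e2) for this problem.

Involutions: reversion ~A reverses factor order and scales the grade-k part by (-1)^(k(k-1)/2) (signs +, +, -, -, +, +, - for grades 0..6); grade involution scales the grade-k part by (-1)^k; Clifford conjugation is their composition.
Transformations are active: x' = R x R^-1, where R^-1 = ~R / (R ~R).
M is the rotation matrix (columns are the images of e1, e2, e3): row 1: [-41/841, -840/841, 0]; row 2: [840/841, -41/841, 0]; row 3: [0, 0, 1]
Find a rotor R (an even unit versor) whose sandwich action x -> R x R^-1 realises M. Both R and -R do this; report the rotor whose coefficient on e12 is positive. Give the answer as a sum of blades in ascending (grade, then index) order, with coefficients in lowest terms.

Method: write R = a + b12*e12 + b13*e13 + b23*e23 with a^2 + b12^2 + b13^2 + b23^2 = 1 (so R^-1 = ~R). Expanding the columns R e_j ~R gives tr M = 4a^2 - 1 and, from the antisymmetric part, M21 - M12 = -4a*b12, M13 - M31 = 4a*b13, M32 - M23 = -4a*b23.
Here tr M = 759/841, so a^2 = (1 + tr M)/4 = 400/841 and a = ±20/29. Taking a = 20/29: M21 - M12 = 1680/841, M13 - M31 = 0, M32 - M23 = 0, giving b12 = -21/29, b13 = 0, b23 = 0, i.e. R = 20/29 - 21/29*e12.
Its e12 coefficient is negative, so report the other preimage -R.
Answer: -20/29 + 21/29*e12. Uniqueness: Spin(3) -> SO(3) maps R and -R to the same rotation of trace 759/841; fixing the sign of the e12 coefficient removes the ambiguity.


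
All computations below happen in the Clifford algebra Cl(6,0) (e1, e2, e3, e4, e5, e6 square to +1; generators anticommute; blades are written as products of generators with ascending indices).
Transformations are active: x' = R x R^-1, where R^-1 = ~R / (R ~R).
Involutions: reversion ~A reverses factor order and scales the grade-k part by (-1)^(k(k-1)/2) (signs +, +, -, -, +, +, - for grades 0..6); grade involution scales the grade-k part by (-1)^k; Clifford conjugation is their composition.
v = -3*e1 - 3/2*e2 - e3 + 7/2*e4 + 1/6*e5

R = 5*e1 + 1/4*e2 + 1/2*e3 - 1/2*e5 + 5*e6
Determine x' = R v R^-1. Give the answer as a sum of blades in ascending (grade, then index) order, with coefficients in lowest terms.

~R = 5*e1 + 1/4*e2 + 1/2*e3 - 1/2*e5 + 5*e6, and R ~R = 809/16, so R^-1 = ~R / (809/16).
R v = -383/24 - 27/4*e1 e2 - 7/2*e1 e3 + 35/2*e1 e4 - 2/3*e1 e5 + 15*e1 e6 + 1/2*e2 e3 + 7/8*e2 e4 - 17/24*e2 e5 + 15/2*e2 e6 + 7/4*e3 e4 - 5/12*e3 e5 + 5*e3 e6 + 7/4*e4 e5 - 35/2*e4 e6 - 5/6*e5 e6
Answer: -379/2427*e1 + 6515/4854*e2 + 1661/2427*e3 - 7/2*e4 + 241/1618*e5 - 7660/2427*e6


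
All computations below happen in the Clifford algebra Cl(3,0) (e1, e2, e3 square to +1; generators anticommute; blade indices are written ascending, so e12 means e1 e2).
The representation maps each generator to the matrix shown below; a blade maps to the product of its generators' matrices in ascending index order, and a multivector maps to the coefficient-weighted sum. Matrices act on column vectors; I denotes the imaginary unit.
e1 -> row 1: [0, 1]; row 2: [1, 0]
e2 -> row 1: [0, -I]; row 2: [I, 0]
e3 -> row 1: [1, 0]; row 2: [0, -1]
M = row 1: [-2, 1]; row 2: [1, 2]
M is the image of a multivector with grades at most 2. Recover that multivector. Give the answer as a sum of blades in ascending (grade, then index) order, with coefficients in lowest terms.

Method: 1, rho(e1), rho(e2), rho(e3) form a trace-orthogonal basis of the 2x2 complex matrices (tr(X Y) = 2 if X = Y, else 0), so M = m0*1 + m1*rho(e1) + m2*rho(e2) + m3*rho(e3) with m0 = tr(M)/2 = 0, m1 = tr(M rho(e1))/2 = 1, m2 = tr(M rho(e2))/2 = 0, m3 = tr(M rho(e3))/2 = -2.
Multiplying table entries, the bivector images are rho(e12) = I*rho(e3), rho(e13) = -I*rho(e2), rho(e23) = I*rho(e1); with real blade coefficients the real parts of m0..m3 are the coefficients of 1, e1, e2, e3 and the imaginary parts give the bivectors (e23: Im m1, e13: -Im m2, e12: Im m3).
Answer: e1 - 2*e3


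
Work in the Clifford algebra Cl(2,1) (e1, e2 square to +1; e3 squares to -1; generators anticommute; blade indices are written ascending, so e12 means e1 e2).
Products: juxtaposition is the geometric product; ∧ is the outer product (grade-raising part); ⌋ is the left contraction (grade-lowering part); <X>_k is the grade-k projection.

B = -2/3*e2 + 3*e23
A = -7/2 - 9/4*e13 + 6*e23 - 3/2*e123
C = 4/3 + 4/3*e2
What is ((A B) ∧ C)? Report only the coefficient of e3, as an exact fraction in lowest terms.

step 1: 18 - 9/2*e1 + 7/3*e2 + 4*e3 - 27/4*e12 - e13 - 21/2*e23 - 3/2*e123
step 2: 24 - 6*e1 + 244/9*e2 + 16/3*e3 - 15*e12 - 4/3*e13 - 58/3*e23 - 2/3*e123
Answer: 16/3
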